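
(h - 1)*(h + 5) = h^2 + 4*h - 5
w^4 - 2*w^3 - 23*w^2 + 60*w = w*(w - 4)*(w - 3)*(w + 5)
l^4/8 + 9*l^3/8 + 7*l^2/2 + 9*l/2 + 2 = (l/4 + 1/2)*(l/2 + 1/2)*(l + 2)*(l + 4)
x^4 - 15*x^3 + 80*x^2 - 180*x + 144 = (x - 6)*(x - 4)*(x - 3)*(x - 2)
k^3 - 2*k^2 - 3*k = k*(k - 3)*(k + 1)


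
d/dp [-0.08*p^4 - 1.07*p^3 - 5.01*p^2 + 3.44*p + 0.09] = -0.32*p^3 - 3.21*p^2 - 10.02*p + 3.44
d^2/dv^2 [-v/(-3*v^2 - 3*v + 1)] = 6*(3*v*(2*v + 1)^2 - (3*v + 1)*(3*v^2 + 3*v - 1))/(3*v^2 + 3*v - 1)^3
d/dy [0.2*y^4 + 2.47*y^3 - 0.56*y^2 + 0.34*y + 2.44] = 0.8*y^3 + 7.41*y^2 - 1.12*y + 0.34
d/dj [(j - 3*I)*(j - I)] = 2*j - 4*I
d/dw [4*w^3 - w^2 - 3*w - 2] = 12*w^2 - 2*w - 3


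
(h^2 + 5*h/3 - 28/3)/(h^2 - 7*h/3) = (h + 4)/h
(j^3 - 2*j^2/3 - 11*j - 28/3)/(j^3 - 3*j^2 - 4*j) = (j + 7/3)/j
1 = 1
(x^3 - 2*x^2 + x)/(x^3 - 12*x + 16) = x*(x^2 - 2*x + 1)/(x^3 - 12*x + 16)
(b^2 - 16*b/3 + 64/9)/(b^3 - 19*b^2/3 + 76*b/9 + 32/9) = (3*b - 8)/(3*b^2 - 11*b - 4)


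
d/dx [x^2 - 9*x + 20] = 2*x - 9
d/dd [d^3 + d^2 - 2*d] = 3*d^2 + 2*d - 2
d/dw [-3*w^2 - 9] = -6*w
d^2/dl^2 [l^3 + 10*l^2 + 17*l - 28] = 6*l + 20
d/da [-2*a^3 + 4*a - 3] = 4 - 6*a^2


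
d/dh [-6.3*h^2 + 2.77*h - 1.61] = 2.77 - 12.6*h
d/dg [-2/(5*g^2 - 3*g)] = 2*(10*g - 3)/(g^2*(5*g - 3)^2)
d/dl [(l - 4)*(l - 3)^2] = (l - 3)*(3*l - 11)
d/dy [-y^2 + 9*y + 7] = 9 - 2*y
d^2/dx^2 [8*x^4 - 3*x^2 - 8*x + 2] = 96*x^2 - 6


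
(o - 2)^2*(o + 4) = o^3 - 12*o + 16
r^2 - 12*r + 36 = (r - 6)^2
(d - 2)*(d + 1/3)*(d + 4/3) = d^3 - d^2/3 - 26*d/9 - 8/9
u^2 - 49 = (u - 7)*(u + 7)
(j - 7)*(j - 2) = j^2 - 9*j + 14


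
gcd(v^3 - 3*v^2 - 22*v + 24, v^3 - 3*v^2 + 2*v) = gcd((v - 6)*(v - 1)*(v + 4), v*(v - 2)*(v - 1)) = v - 1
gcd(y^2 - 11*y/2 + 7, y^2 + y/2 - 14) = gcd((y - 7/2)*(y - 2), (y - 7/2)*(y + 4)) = y - 7/2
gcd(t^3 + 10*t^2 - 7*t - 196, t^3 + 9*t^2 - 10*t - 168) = t^2 + 3*t - 28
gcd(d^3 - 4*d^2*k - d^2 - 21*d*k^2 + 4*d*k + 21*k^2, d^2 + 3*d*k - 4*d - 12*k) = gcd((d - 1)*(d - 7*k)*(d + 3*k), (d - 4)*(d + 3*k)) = d + 3*k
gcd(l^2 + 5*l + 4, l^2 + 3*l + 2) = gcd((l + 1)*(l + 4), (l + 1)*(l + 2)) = l + 1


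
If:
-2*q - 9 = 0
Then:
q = -9/2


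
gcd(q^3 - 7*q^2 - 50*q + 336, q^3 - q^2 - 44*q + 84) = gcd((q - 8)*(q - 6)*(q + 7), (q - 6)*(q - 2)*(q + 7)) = q^2 + q - 42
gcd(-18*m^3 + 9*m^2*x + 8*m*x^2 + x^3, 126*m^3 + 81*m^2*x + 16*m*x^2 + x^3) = 18*m^2 + 9*m*x + x^2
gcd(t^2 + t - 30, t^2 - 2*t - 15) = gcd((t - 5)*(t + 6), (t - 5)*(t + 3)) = t - 5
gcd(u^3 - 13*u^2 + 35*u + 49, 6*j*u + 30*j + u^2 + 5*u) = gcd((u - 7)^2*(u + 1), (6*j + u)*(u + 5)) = 1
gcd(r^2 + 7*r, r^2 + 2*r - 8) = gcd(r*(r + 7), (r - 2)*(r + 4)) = 1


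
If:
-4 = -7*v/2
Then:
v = 8/7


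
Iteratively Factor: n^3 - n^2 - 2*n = (n + 1)*(n^2 - 2*n) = n*(n + 1)*(n - 2)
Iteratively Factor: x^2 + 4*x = (x)*(x + 4)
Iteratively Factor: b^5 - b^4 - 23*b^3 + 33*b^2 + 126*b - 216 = (b - 3)*(b^4 + 2*b^3 - 17*b^2 - 18*b + 72) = (b - 3)*(b + 4)*(b^3 - 2*b^2 - 9*b + 18) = (b - 3)^2*(b + 4)*(b^2 + b - 6) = (b - 3)^2*(b - 2)*(b + 4)*(b + 3)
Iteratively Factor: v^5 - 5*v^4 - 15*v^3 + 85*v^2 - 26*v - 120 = (v - 5)*(v^4 - 15*v^2 + 10*v + 24) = (v - 5)*(v - 3)*(v^3 + 3*v^2 - 6*v - 8) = (v - 5)*(v - 3)*(v + 1)*(v^2 + 2*v - 8) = (v - 5)*(v - 3)*(v + 1)*(v + 4)*(v - 2)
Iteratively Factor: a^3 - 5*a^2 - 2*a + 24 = (a - 3)*(a^2 - 2*a - 8) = (a - 4)*(a - 3)*(a + 2)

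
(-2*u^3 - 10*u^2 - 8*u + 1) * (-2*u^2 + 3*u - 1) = 4*u^5 + 14*u^4 - 12*u^3 - 16*u^2 + 11*u - 1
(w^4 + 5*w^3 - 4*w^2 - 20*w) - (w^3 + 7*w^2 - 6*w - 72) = w^4 + 4*w^3 - 11*w^2 - 14*w + 72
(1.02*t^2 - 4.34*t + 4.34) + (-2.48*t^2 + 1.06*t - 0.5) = -1.46*t^2 - 3.28*t + 3.84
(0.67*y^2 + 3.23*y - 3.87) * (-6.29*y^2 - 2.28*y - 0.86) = -4.2143*y^4 - 21.8443*y^3 + 16.4017*y^2 + 6.0458*y + 3.3282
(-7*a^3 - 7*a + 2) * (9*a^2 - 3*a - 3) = -63*a^5 + 21*a^4 - 42*a^3 + 39*a^2 + 15*a - 6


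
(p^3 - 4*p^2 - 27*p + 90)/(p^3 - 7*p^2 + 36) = (p + 5)/(p + 2)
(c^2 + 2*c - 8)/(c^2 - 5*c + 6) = (c + 4)/(c - 3)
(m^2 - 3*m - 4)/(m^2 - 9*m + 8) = (m^2 - 3*m - 4)/(m^2 - 9*m + 8)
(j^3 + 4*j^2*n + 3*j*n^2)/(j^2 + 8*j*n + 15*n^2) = j*(j + n)/(j + 5*n)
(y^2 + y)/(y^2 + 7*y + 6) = y/(y + 6)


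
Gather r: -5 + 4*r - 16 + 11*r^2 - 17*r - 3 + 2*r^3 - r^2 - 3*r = 2*r^3 + 10*r^2 - 16*r - 24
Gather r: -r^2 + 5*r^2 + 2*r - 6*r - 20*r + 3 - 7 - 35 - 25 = 4*r^2 - 24*r - 64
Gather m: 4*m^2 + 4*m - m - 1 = 4*m^2 + 3*m - 1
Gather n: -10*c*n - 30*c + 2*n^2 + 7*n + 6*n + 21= -30*c + 2*n^2 + n*(13 - 10*c) + 21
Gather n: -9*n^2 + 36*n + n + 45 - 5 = -9*n^2 + 37*n + 40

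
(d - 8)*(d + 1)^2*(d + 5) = d^4 - d^3 - 45*d^2 - 83*d - 40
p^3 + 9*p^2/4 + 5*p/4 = p*(p + 1)*(p + 5/4)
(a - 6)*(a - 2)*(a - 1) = a^3 - 9*a^2 + 20*a - 12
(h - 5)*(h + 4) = h^2 - h - 20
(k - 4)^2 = k^2 - 8*k + 16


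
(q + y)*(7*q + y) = 7*q^2 + 8*q*y + y^2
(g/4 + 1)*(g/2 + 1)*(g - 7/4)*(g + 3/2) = g^4/8 + 23*g^3/32 + 31*g^2/64 - 71*g/32 - 21/8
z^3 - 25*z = z*(z - 5)*(z + 5)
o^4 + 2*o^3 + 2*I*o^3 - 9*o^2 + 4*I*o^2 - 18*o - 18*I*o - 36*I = (o - 3)*(o + 2)*(o + 3)*(o + 2*I)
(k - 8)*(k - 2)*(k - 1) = k^3 - 11*k^2 + 26*k - 16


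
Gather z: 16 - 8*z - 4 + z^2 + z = z^2 - 7*z + 12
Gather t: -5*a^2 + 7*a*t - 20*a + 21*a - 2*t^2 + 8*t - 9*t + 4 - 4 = -5*a^2 + a - 2*t^2 + t*(7*a - 1)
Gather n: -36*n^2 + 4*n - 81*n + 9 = -36*n^2 - 77*n + 9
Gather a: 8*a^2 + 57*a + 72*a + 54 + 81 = 8*a^2 + 129*a + 135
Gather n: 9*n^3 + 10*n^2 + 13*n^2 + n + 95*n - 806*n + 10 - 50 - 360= 9*n^3 + 23*n^2 - 710*n - 400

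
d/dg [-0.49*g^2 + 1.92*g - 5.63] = 1.92 - 0.98*g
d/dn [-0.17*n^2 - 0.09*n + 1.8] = -0.34*n - 0.09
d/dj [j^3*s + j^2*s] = j*s*(3*j + 2)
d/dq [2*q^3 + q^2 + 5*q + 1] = 6*q^2 + 2*q + 5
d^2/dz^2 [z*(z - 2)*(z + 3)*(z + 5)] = 12*z^2 + 36*z - 2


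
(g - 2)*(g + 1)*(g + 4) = g^3 + 3*g^2 - 6*g - 8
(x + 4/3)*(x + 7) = x^2 + 25*x/3 + 28/3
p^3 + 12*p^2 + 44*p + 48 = (p + 2)*(p + 4)*(p + 6)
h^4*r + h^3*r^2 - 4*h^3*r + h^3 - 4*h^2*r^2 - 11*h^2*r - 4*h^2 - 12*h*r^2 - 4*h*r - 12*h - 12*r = (h - 6)*(h + 2)*(h + r)*(h*r + 1)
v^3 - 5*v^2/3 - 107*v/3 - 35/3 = (v - 7)*(v + 1/3)*(v + 5)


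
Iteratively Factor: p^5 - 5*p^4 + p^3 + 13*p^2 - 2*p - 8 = (p - 2)*(p^4 - 3*p^3 - 5*p^2 + 3*p + 4) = (p - 2)*(p + 1)*(p^3 - 4*p^2 - p + 4) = (p - 2)*(p + 1)^2*(p^2 - 5*p + 4) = (p - 4)*(p - 2)*(p + 1)^2*(p - 1)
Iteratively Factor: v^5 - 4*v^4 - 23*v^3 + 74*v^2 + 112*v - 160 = (v - 1)*(v^4 - 3*v^3 - 26*v^2 + 48*v + 160) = (v - 5)*(v - 1)*(v^3 + 2*v^2 - 16*v - 32) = (v - 5)*(v - 1)*(v + 4)*(v^2 - 2*v - 8) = (v - 5)*(v - 4)*(v - 1)*(v + 4)*(v + 2)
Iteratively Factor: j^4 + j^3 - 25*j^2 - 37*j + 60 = (j - 5)*(j^3 + 6*j^2 + 5*j - 12) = (j - 5)*(j + 4)*(j^2 + 2*j - 3) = (j - 5)*(j - 1)*(j + 4)*(j + 3)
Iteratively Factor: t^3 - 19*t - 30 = (t + 2)*(t^2 - 2*t - 15) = (t - 5)*(t + 2)*(t + 3)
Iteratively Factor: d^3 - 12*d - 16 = (d - 4)*(d^2 + 4*d + 4) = (d - 4)*(d + 2)*(d + 2)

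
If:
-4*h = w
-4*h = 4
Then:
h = -1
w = 4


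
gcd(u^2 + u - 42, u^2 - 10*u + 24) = u - 6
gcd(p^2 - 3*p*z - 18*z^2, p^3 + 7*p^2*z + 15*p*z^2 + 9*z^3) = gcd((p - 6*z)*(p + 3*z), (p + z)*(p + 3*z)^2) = p + 3*z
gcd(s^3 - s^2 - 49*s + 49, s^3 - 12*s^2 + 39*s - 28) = s^2 - 8*s + 7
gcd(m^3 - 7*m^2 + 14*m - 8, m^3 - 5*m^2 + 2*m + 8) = m^2 - 6*m + 8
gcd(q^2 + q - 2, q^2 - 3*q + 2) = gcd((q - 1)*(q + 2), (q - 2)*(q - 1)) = q - 1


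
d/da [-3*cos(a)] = 3*sin(a)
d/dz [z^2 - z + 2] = 2*z - 1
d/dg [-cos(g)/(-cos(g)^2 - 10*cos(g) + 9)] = (cos(g)^2 + 9)*sin(g)/(cos(g)^2 + 10*cos(g) - 9)^2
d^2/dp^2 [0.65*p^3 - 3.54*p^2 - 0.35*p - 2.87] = 3.9*p - 7.08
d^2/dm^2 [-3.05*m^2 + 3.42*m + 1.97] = -6.10000000000000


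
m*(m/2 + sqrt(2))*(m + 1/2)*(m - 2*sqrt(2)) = m^4/2 + m^3/4 - 4*m^2 - 2*m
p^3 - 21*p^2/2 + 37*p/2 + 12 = (p - 8)*(p - 3)*(p + 1/2)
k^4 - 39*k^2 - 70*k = k*(k - 7)*(k + 2)*(k + 5)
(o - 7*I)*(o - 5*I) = o^2 - 12*I*o - 35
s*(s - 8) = s^2 - 8*s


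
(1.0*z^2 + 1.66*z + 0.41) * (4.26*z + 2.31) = 4.26*z^3 + 9.3816*z^2 + 5.5812*z + 0.9471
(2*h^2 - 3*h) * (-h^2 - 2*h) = -2*h^4 - h^3 + 6*h^2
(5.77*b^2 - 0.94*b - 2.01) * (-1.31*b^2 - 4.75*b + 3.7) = -7.5587*b^4 - 26.1761*b^3 + 28.4471*b^2 + 6.0695*b - 7.437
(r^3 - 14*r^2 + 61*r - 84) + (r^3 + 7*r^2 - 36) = 2*r^3 - 7*r^2 + 61*r - 120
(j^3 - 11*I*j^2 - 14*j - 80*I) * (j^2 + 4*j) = j^5 + 4*j^4 - 11*I*j^4 - 14*j^3 - 44*I*j^3 - 56*j^2 - 80*I*j^2 - 320*I*j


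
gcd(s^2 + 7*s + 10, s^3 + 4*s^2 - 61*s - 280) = s + 5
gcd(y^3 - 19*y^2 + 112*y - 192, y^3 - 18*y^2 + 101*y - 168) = y^2 - 11*y + 24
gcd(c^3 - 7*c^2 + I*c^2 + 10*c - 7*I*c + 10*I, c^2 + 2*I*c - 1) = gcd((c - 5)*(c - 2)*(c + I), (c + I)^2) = c + I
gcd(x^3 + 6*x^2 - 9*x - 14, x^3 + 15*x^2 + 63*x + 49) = x^2 + 8*x + 7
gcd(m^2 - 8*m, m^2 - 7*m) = m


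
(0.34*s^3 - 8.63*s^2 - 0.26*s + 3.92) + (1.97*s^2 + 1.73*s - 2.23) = 0.34*s^3 - 6.66*s^2 + 1.47*s + 1.69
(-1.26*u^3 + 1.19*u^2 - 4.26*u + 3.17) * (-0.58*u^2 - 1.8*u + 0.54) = 0.7308*u^5 + 1.5778*u^4 - 0.3516*u^3 + 6.472*u^2 - 8.0064*u + 1.7118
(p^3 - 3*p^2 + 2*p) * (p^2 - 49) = p^5 - 3*p^4 - 47*p^3 + 147*p^2 - 98*p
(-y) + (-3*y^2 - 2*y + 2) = -3*y^2 - 3*y + 2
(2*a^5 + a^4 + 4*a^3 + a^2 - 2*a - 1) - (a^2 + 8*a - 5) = 2*a^5 + a^4 + 4*a^3 - 10*a + 4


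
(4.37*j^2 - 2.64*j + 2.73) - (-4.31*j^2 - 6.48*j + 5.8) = 8.68*j^2 + 3.84*j - 3.07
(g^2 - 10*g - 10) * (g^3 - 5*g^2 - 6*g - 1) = g^5 - 15*g^4 + 34*g^3 + 109*g^2 + 70*g + 10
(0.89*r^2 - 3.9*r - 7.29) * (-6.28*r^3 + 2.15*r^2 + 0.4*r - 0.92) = -5.5892*r^5 + 26.4055*r^4 + 37.7522*r^3 - 18.0523*r^2 + 0.672*r + 6.7068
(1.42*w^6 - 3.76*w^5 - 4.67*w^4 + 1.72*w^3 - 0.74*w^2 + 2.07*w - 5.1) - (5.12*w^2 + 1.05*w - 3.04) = 1.42*w^6 - 3.76*w^5 - 4.67*w^4 + 1.72*w^3 - 5.86*w^2 + 1.02*w - 2.06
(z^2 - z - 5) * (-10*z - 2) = -10*z^3 + 8*z^2 + 52*z + 10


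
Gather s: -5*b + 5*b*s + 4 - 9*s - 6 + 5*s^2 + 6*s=-5*b + 5*s^2 + s*(5*b - 3) - 2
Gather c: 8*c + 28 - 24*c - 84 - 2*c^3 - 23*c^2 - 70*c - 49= -2*c^3 - 23*c^2 - 86*c - 105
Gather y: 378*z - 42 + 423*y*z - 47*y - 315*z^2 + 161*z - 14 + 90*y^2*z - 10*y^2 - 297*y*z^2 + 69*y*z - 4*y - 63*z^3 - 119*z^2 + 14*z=y^2*(90*z - 10) + y*(-297*z^2 + 492*z - 51) - 63*z^3 - 434*z^2 + 553*z - 56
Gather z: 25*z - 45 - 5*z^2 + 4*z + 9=-5*z^2 + 29*z - 36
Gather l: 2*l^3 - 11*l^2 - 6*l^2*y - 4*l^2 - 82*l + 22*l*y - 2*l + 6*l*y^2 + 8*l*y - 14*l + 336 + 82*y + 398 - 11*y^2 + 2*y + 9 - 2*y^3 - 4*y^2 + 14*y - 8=2*l^3 + l^2*(-6*y - 15) + l*(6*y^2 + 30*y - 98) - 2*y^3 - 15*y^2 + 98*y + 735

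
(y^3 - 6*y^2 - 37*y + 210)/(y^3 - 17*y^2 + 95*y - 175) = (y + 6)/(y - 5)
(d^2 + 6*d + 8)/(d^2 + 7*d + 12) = (d + 2)/(d + 3)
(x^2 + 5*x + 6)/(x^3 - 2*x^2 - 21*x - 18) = (x + 2)/(x^2 - 5*x - 6)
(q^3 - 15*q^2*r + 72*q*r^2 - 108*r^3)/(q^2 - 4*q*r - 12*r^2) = (q^2 - 9*q*r + 18*r^2)/(q + 2*r)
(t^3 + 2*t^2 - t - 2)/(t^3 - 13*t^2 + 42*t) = (t^3 + 2*t^2 - t - 2)/(t*(t^2 - 13*t + 42))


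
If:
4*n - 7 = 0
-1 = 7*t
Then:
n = 7/4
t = -1/7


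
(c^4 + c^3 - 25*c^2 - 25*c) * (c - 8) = c^5 - 7*c^4 - 33*c^3 + 175*c^2 + 200*c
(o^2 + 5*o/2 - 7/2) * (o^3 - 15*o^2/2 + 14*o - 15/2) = o^5 - 5*o^4 - 33*o^3/4 + 215*o^2/4 - 271*o/4 + 105/4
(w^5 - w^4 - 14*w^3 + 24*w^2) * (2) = 2*w^5 - 2*w^4 - 28*w^3 + 48*w^2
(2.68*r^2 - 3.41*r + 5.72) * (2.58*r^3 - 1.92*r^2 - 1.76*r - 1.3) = 6.9144*r^5 - 13.9434*r^4 + 16.588*r^3 - 8.4648*r^2 - 5.6342*r - 7.436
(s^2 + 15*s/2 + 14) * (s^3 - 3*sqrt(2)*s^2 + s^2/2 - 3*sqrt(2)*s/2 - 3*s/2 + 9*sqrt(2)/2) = s^5 - 3*sqrt(2)*s^4 + 8*s^4 - 24*sqrt(2)*s^3 + 65*s^3/4 - 195*sqrt(2)*s^2/4 - 17*s^2/4 - 21*s + 51*sqrt(2)*s/4 + 63*sqrt(2)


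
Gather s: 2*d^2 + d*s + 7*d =2*d^2 + d*s + 7*d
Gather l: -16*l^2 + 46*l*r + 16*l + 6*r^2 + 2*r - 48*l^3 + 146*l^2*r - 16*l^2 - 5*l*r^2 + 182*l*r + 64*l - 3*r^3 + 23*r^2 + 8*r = -48*l^3 + l^2*(146*r - 32) + l*(-5*r^2 + 228*r + 80) - 3*r^3 + 29*r^2 + 10*r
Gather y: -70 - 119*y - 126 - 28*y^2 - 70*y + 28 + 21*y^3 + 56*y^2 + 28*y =21*y^3 + 28*y^2 - 161*y - 168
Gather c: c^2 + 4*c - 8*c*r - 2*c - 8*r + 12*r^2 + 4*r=c^2 + c*(2 - 8*r) + 12*r^2 - 4*r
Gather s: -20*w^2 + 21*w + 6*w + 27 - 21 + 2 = -20*w^2 + 27*w + 8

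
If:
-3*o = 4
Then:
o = -4/3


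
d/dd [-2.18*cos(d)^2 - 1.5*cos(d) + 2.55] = (4.36*cos(d) + 1.5)*sin(d)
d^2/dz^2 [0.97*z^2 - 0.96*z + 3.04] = 1.94000000000000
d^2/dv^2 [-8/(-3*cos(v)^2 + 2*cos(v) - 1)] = 4*(72*sin(v)^4 - 20*sin(v)^2 + 49*cos(v) - 9*cos(3*v) - 56)/(3*sin(v)^2 + 2*cos(v) - 4)^3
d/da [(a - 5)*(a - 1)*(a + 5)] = 3*a^2 - 2*a - 25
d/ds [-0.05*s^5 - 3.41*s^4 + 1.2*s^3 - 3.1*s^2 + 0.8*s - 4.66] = -0.25*s^4 - 13.64*s^3 + 3.6*s^2 - 6.2*s + 0.8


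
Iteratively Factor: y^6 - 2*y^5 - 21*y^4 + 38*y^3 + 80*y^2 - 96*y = (y - 1)*(y^5 - y^4 - 22*y^3 + 16*y^2 + 96*y) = (y - 4)*(y - 1)*(y^4 + 3*y^3 - 10*y^2 - 24*y) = (y - 4)*(y - 3)*(y - 1)*(y^3 + 6*y^2 + 8*y) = y*(y - 4)*(y - 3)*(y - 1)*(y^2 + 6*y + 8) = y*(y - 4)*(y - 3)*(y - 1)*(y + 4)*(y + 2)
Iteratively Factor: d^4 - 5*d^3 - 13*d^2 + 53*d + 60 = (d - 4)*(d^3 - d^2 - 17*d - 15) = (d - 4)*(d + 3)*(d^2 - 4*d - 5) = (d - 5)*(d - 4)*(d + 3)*(d + 1)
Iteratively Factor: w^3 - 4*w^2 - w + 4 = (w - 1)*(w^2 - 3*w - 4) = (w - 1)*(w + 1)*(w - 4)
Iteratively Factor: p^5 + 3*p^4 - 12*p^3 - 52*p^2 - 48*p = (p + 2)*(p^4 + p^3 - 14*p^2 - 24*p) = p*(p + 2)*(p^3 + p^2 - 14*p - 24) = p*(p + 2)^2*(p^2 - p - 12) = p*(p + 2)^2*(p + 3)*(p - 4)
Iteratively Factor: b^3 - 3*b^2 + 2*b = (b - 2)*(b^2 - b) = b*(b - 2)*(b - 1)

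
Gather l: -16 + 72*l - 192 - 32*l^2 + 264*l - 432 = -32*l^2 + 336*l - 640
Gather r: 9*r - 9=9*r - 9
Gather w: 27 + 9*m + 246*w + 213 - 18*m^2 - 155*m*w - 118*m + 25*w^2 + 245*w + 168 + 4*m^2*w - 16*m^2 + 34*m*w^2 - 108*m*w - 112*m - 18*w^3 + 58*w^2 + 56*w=-34*m^2 - 221*m - 18*w^3 + w^2*(34*m + 83) + w*(4*m^2 - 263*m + 547) + 408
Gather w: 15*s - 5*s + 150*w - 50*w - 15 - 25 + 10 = 10*s + 100*w - 30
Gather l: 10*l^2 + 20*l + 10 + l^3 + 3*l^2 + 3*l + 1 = l^3 + 13*l^2 + 23*l + 11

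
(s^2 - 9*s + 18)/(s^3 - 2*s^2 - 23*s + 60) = (s - 6)/(s^2 + s - 20)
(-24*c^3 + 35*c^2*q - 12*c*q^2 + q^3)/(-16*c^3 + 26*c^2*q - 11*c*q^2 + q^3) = (-3*c + q)/(-2*c + q)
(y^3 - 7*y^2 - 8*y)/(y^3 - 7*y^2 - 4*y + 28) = y*(y^2 - 7*y - 8)/(y^3 - 7*y^2 - 4*y + 28)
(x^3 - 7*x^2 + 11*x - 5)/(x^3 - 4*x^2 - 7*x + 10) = (x - 1)/(x + 2)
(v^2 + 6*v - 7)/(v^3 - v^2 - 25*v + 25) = (v + 7)/(v^2 - 25)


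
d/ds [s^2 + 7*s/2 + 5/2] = 2*s + 7/2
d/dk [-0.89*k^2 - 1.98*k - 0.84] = -1.78*k - 1.98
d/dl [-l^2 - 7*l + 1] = -2*l - 7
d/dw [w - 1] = 1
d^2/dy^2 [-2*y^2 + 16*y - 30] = -4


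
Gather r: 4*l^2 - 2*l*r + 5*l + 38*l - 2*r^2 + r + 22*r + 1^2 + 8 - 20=4*l^2 + 43*l - 2*r^2 + r*(23 - 2*l) - 11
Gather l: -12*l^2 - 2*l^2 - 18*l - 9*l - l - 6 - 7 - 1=-14*l^2 - 28*l - 14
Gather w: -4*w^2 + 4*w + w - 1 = -4*w^2 + 5*w - 1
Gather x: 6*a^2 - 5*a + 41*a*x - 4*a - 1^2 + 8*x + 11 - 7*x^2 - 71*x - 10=6*a^2 - 9*a - 7*x^2 + x*(41*a - 63)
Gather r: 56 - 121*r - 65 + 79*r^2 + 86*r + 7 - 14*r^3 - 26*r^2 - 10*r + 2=-14*r^3 + 53*r^2 - 45*r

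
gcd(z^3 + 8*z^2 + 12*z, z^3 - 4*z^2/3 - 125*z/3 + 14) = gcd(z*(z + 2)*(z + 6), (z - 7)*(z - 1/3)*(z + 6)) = z + 6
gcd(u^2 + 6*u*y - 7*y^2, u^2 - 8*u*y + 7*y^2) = -u + y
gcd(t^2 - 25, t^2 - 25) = t^2 - 25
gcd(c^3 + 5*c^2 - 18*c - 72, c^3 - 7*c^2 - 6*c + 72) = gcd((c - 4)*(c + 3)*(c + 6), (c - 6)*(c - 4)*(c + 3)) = c^2 - c - 12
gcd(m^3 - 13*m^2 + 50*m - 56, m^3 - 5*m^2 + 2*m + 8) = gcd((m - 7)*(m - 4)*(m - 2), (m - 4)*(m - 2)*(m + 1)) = m^2 - 6*m + 8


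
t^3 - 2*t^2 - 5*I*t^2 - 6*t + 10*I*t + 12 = (t - 2)*(t - 3*I)*(t - 2*I)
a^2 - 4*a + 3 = (a - 3)*(a - 1)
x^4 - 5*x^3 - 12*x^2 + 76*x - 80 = (x - 5)*(x - 2)^2*(x + 4)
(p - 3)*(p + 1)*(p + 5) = p^3 + 3*p^2 - 13*p - 15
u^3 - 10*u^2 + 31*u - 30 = (u - 5)*(u - 3)*(u - 2)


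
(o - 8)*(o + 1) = o^2 - 7*o - 8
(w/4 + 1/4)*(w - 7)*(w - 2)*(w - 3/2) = w^4/4 - 19*w^3/8 + 17*w^2/4 + 13*w/8 - 21/4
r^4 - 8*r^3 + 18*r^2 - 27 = (r - 3)^3*(r + 1)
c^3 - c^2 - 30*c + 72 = (c - 4)*(c - 3)*(c + 6)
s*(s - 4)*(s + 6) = s^3 + 2*s^2 - 24*s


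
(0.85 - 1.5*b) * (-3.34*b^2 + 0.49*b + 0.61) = 5.01*b^3 - 3.574*b^2 - 0.4985*b + 0.5185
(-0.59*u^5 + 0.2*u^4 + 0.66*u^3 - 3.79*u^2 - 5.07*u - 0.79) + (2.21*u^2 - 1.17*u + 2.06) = -0.59*u^5 + 0.2*u^4 + 0.66*u^3 - 1.58*u^2 - 6.24*u + 1.27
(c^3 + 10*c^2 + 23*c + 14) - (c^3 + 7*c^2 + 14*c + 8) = 3*c^2 + 9*c + 6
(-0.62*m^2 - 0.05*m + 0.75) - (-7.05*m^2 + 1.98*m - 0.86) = 6.43*m^2 - 2.03*m + 1.61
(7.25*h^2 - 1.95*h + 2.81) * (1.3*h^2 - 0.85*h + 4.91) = 9.425*h^4 - 8.6975*h^3 + 40.908*h^2 - 11.963*h + 13.7971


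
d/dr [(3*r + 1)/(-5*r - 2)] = -1/(5*r + 2)^2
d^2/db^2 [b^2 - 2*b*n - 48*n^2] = 2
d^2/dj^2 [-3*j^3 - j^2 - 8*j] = -18*j - 2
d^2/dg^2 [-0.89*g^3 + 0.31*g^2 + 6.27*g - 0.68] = 0.62 - 5.34*g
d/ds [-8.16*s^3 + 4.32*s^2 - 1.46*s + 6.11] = -24.48*s^2 + 8.64*s - 1.46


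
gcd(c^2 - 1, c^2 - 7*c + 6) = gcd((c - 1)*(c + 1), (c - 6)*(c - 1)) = c - 1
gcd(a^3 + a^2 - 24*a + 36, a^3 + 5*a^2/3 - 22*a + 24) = a^2 + 3*a - 18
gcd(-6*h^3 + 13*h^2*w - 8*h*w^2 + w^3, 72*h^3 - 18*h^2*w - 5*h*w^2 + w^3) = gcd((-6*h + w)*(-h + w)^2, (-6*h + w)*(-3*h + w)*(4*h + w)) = -6*h + w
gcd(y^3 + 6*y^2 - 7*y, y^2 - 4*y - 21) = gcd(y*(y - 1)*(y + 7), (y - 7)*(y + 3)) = 1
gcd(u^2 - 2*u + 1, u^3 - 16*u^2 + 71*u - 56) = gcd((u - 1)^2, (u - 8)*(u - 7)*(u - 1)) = u - 1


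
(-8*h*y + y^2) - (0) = -8*h*y + y^2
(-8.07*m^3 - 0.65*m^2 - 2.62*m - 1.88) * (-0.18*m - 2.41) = 1.4526*m^4 + 19.5657*m^3 + 2.0381*m^2 + 6.6526*m + 4.5308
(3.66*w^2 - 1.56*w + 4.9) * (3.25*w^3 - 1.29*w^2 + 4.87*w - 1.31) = 11.895*w^5 - 9.7914*w^4 + 35.7616*w^3 - 18.7128*w^2 + 25.9066*w - 6.419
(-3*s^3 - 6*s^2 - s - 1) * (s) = -3*s^4 - 6*s^3 - s^2 - s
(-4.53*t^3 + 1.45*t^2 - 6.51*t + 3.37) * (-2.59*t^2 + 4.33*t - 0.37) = 11.7327*t^5 - 23.3704*t^4 + 24.8155*t^3 - 37.4531*t^2 + 17.0008*t - 1.2469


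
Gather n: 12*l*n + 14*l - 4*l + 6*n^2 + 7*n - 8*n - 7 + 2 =10*l + 6*n^2 + n*(12*l - 1) - 5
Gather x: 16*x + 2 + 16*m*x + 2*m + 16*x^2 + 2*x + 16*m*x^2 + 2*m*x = 2*m + x^2*(16*m + 16) + x*(18*m + 18) + 2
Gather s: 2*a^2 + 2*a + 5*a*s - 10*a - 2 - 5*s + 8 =2*a^2 - 8*a + s*(5*a - 5) + 6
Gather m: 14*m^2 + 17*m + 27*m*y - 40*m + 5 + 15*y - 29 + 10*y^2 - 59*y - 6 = 14*m^2 + m*(27*y - 23) + 10*y^2 - 44*y - 30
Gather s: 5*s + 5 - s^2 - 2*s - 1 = -s^2 + 3*s + 4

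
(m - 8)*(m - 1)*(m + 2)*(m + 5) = m^4 - 2*m^3 - 45*m^2 - 34*m + 80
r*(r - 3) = r^2 - 3*r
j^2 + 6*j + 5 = (j + 1)*(j + 5)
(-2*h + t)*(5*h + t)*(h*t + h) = -10*h^3*t - 10*h^3 + 3*h^2*t^2 + 3*h^2*t + h*t^3 + h*t^2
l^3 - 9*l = l*(l - 3)*(l + 3)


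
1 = 1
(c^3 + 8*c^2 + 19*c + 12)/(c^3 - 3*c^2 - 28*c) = (c^2 + 4*c + 3)/(c*(c - 7))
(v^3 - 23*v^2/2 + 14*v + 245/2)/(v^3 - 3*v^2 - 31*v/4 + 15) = 2*(v^2 - 14*v + 49)/(2*v^2 - 11*v + 12)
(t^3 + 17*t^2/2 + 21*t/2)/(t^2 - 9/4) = 2*t*(t + 7)/(2*t - 3)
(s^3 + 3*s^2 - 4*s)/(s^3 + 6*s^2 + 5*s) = (s^2 + 3*s - 4)/(s^2 + 6*s + 5)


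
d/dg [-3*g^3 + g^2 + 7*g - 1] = -9*g^2 + 2*g + 7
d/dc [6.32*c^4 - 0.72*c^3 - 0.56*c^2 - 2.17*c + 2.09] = 25.28*c^3 - 2.16*c^2 - 1.12*c - 2.17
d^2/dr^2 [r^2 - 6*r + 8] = 2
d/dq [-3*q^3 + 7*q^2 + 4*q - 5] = -9*q^2 + 14*q + 4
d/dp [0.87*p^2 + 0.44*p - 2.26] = 1.74*p + 0.44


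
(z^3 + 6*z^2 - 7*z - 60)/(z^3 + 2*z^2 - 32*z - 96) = (z^2 + 2*z - 15)/(z^2 - 2*z - 24)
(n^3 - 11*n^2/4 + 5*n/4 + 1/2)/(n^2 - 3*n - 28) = (-4*n^3 + 11*n^2 - 5*n - 2)/(4*(-n^2 + 3*n + 28))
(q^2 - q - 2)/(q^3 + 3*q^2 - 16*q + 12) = (q + 1)/(q^2 + 5*q - 6)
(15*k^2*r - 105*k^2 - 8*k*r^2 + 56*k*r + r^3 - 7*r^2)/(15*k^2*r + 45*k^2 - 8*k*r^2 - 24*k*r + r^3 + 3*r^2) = (r - 7)/(r + 3)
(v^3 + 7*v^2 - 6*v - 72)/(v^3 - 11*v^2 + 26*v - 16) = (v^3 + 7*v^2 - 6*v - 72)/(v^3 - 11*v^2 + 26*v - 16)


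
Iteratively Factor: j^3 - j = (j + 1)*(j^2 - j) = (j - 1)*(j + 1)*(j)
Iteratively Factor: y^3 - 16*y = (y + 4)*(y^2 - 4*y) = y*(y + 4)*(y - 4)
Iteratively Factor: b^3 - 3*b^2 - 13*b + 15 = (b + 3)*(b^2 - 6*b + 5) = (b - 1)*(b + 3)*(b - 5)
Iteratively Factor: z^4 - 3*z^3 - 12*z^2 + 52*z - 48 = (z + 4)*(z^3 - 7*z^2 + 16*z - 12) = (z - 2)*(z + 4)*(z^2 - 5*z + 6) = (z - 2)^2*(z + 4)*(z - 3)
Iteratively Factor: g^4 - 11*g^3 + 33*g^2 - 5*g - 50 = (g + 1)*(g^3 - 12*g^2 + 45*g - 50) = (g - 5)*(g + 1)*(g^2 - 7*g + 10) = (g - 5)*(g - 2)*(g + 1)*(g - 5)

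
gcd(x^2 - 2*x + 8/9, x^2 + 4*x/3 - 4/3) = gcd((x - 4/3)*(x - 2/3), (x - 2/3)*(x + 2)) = x - 2/3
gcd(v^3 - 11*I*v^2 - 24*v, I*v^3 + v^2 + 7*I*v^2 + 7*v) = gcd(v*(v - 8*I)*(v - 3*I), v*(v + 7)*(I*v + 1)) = v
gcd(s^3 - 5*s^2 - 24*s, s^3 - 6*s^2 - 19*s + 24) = s^2 - 5*s - 24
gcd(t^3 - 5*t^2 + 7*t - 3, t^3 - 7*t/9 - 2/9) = t - 1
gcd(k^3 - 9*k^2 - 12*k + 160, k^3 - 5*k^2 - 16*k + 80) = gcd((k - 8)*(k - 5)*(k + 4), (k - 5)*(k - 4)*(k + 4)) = k^2 - k - 20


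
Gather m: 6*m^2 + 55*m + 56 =6*m^2 + 55*m + 56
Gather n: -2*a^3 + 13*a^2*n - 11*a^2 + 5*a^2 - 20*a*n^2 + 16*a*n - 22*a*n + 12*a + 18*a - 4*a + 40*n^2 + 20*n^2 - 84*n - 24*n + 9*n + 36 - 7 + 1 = -2*a^3 - 6*a^2 + 26*a + n^2*(60 - 20*a) + n*(13*a^2 - 6*a - 99) + 30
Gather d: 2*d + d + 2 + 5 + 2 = 3*d + 9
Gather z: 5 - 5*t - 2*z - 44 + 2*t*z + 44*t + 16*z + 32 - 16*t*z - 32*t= 7*t + z*(14 - 14*t) - 7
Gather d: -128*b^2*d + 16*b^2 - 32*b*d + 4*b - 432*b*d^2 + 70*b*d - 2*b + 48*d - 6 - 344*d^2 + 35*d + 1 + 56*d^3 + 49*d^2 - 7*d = 16*b^2 + 2*b + 56*d^3 + d^2*(-432*b - 295) + d*(-128*b^2 + 38*b + 76) - 5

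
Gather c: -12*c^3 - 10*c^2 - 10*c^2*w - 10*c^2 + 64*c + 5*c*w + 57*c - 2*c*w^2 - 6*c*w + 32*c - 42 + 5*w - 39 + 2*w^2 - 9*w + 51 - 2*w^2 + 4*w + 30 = -12*c^3 + c^2*(-10*w - 20) + c*(-2*w^2 - w + 153)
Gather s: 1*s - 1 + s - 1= 2*s - 2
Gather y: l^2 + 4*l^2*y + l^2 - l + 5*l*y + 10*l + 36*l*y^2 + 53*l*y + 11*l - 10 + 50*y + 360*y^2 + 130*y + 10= 2*l^2 + 20*l + y^2*(36*l + 360) + y*(4*l^2 + 58*l + 180)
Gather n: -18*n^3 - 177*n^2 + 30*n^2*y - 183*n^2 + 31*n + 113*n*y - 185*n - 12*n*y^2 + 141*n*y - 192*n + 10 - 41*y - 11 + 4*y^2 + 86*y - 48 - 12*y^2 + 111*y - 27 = -18*n^3 + n^2*(30*y - 360) + n*(-12*y^2 + 254*y - 346) - 8*y^2 + 156*y - 76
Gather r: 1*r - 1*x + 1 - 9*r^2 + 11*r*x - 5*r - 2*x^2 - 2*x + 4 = -9*r^2 + r*(11*x - 4) - 2*x^2 - 3*x + 5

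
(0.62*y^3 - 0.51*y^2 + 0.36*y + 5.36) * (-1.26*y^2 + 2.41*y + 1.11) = -0.7812*y^5 + 2.1368*y^4 - 0.9945*y^3 - 6.4521*y^2 + 13.3172*y + 5.9496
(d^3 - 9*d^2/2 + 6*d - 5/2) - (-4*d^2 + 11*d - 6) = d^3 - d^2/2 - 5*d + 7/2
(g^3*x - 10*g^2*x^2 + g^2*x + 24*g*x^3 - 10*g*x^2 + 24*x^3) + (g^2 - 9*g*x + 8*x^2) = g^3*x - 10*g^2*x^2 + g^2*x + g^2 + 24*g*x^3 - 10*g*x^2 - 9*g*x + 24*x^3 + 8*x^2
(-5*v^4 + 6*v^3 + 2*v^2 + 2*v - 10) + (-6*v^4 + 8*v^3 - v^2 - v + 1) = -11*v^4 + 14*v^3 + v^2 + v - 9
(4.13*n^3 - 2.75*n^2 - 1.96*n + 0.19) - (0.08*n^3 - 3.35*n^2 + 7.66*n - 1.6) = 4.05*n^3 + 0.6*n^2 - 9.62*n + 1.79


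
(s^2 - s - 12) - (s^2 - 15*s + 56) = 14*s - 68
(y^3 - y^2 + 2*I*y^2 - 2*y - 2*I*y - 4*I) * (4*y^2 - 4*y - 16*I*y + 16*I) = 4*y^5 - 8*y^4 - 8*I*y^4 + 28*y^3 + 16*I*y^3 - 56*y^2 + 8*I*y^2 - 32*y - 16*I*y + 64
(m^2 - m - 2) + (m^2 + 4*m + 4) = 2*m^2 + 3*m + 2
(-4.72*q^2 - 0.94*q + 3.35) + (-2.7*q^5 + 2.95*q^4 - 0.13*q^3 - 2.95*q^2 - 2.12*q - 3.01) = -2.7*q^5 + 2.95*q^4 - 0.13*q^3 - 7.67*q^2 - 3.06*q + 0.34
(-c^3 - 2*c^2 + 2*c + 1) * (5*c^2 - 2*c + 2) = -5*c^5 - 8*c^4 + 12*c^3 - 3*c^2 + 2*c + 2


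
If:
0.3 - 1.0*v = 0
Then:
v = 0.30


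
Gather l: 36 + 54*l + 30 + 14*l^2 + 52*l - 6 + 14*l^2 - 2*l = 28*l^2 + 104*l + 60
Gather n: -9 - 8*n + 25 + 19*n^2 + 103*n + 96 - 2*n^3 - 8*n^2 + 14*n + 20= -2*n^3 + 11*n^2 + 109*n + 132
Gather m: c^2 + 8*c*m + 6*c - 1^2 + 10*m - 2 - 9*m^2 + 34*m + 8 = c^2 + 6*c - 9*m^2 + m*(8*c + 44) + 5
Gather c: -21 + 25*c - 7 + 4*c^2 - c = 4*c^2 + 24*c - 28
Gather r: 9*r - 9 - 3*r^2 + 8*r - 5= -3*r^2 + 17*r - 14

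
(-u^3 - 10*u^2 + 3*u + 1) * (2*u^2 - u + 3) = -2*u^5 - 19*u^4 + 13*u^3 - 31*u^2 + 8*u + 3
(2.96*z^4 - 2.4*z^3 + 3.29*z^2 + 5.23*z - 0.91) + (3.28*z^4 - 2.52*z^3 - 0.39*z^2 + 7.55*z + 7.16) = 6.24*z^4 - 4.92*z^3 + 2.9*z^2 + 12.78*z + 6.25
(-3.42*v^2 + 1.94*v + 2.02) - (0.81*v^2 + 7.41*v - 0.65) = -4.23*v^2 - 5.47*v + 2.67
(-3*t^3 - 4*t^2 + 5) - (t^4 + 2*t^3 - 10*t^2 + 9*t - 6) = -t^4 - 5*t^3 + 6*t^2 - 9*t + 11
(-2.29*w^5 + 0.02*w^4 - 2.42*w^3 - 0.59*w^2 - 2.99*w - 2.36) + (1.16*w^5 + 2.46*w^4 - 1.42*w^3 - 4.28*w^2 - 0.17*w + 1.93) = -1.13*w^5 + 2.48*w^4 - 3.84*w^3 - 4.87*w^2 - 3.16*w - 0.43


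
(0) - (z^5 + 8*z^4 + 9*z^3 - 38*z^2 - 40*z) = -z^5 - 8*z^4 - 9*z^3 + 38*z^2 + 40*z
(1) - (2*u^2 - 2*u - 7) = -2*u^2 + 2*u + 8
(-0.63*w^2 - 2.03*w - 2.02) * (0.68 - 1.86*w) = 1.1718*w^3 + 3.3474*w^2 + 2.3768*w - 1.3736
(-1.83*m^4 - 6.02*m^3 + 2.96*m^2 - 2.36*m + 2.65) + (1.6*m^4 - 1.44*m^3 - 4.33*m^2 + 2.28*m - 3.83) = -0.23*m^4 - 7.46*m^3 - 1.37*m^2 - 0.0800000000000001*m - 1.18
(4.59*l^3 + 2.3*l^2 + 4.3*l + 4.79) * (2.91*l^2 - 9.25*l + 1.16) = 13.3569*l^5 - 35.7645*l^4 - 3.4376*l^3 - 23.1681*l^2 - 39.3195*l + 5.5564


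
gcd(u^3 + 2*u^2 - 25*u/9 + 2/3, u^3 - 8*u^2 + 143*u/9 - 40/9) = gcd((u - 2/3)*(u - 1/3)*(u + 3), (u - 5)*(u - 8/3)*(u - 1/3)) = u - 1/3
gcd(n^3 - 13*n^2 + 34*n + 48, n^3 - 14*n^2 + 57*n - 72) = n - 8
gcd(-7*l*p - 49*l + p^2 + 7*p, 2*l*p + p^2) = 1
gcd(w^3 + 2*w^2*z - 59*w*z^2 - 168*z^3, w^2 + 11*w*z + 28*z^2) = w + 7*z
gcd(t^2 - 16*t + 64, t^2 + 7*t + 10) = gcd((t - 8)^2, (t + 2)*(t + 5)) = 1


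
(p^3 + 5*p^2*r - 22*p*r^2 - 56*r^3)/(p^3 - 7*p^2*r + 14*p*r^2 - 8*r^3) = (p^2 + 9*p*r + 14*r^2)/(p^2 - 3*p*r + 2*r^2)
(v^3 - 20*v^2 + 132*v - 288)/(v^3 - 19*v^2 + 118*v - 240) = (v - 6)/(v - 5)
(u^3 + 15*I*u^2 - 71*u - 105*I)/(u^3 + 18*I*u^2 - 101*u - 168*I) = (u + 5*I)/(u + 8*I)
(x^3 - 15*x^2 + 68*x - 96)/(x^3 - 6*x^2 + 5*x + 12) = (x - 8)/(x + 1)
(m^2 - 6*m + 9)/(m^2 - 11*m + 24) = (m - 3)/(m - 8)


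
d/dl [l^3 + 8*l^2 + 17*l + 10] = 3*l^2 + 16*l + 17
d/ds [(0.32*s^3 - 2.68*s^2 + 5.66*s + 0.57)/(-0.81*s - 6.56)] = (-0.5184*s^3 - 4.1268*s^2 + 35.1616*s - 36.6679)/(0.6561*s^2 + 10.6272*s + 43.0336)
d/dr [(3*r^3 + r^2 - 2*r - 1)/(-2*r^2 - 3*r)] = (-6*r^4 - 18*r^3 - 7*r^2 - 4*r - 3)/(r^2*(4*r^2 + 12*r + 9))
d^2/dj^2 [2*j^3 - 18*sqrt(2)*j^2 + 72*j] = 12*j - 36*sqrt(2)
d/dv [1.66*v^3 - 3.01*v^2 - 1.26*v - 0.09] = 4.98*v^2 - 6.02*v - 1.26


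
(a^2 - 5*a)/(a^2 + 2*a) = (a - 5)/(a + 2)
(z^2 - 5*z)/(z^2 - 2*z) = (z - 5)/(z - 2)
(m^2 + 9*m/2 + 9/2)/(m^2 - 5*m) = (2*m^2 + 9*m + 9)/(2*m*(m - 5))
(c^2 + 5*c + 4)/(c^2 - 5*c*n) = (c^2 + 5*c + 4)/(c*(c - 5*n))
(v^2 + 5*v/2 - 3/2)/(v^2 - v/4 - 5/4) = 2*(-2*v^2 - 5*v + 3)/(-4*v^2 + v + 5)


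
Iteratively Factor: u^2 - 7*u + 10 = (u - 5)*(u - 2)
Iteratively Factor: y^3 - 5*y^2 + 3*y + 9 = (y + 1)*(y^2 - 6*y + 9) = (y - 3)*(y + 1)*(y - 3)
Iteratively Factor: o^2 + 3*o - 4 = (o + 4)*(o - 1)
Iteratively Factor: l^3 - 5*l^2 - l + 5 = (l + 1)*(l^2 - 6*l + 5) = (l - 1)*(l + 1)*(l - 5)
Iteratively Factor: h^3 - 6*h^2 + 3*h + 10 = (h + 1)*(h^2 - 7*h + 10) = (h - 5)*(h + 1)*(h - 2)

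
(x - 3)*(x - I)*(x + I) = x^3 - 3*x^2 + x - 3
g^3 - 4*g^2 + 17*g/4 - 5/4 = (g - 5/2)*(g - 1)*(g - 1/2)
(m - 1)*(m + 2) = m^2 + m - 2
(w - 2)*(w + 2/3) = w^2 - 4*w/3 - 4/3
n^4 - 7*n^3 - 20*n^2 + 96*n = n*(n - 8)*(n - 3)*(n + 4)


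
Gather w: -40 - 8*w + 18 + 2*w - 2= -6*w - 24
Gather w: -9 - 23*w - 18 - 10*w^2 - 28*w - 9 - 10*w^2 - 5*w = -20*w^2 - 56*w - 36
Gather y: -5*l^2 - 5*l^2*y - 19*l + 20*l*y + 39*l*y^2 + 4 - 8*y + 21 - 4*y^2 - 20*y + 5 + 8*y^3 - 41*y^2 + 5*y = -5*l^2 - 19*l + 8*y^3 + y^2*(39*l - 45) + y*(-5*l^2 + 20*l - 23) + 30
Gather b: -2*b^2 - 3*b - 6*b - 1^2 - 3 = -2*b^2 - 9*b - 4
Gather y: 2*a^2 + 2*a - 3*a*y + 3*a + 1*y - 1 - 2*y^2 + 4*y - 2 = 2*a^2 + 5*a - 2*y^2 + y*(5 - 3*a) - 3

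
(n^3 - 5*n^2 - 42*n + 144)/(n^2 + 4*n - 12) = (n^2 - 11*n + 24)/(n - 2)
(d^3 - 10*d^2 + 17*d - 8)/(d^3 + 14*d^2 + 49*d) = (d^3 - 10*d^2 + 17*d - 8)/(d*(d^2 + 14*d + 49))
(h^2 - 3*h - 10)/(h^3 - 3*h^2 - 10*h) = 1/h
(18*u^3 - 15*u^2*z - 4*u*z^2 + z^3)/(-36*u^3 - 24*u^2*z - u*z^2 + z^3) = (-u + z)/(2*u + z)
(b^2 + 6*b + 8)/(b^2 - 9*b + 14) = (b^2 + 6*b + 8)/(b^2 - 9*b + 14)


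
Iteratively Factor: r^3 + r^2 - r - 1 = (r + 1)*(r^2 - 1) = (r - 1)*(r + 1)*(r + 1)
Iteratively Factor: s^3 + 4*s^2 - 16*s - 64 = (s - 4)*(s^2 + 8*s + 16) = (s - 4)*(s + 4)*(s + 4)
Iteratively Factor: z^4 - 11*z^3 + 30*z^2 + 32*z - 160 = (z - 4)*(z^3 - 7*z^2 + 2*z + 40) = (z - 4)*(z + 2)*(z^2 - 9*z + 20) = (z - 5)*(z - 4)*(z + 2)*(z - 4)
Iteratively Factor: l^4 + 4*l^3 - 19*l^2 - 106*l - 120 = (l + 4)*(l^3 - 19*l - 30) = (l + 2)*(l + 4)*(l^2 - 2*l - 15) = (l - 5)*(l + 2)*(l + 4)*(l + 3)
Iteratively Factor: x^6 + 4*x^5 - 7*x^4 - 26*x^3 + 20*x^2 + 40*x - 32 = (x + 2)*(x^5 + 2*x^4 - 11*x^3 - 4*x^2 + 28*x - 16) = (x - 2)*(x + 2)*(x^4 + 4*x^3 - 3*x^2 - 10*x + 8) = (x - 2)*(x - 1)*(x + 2)*(x^3 + 5*x^2 + 2*x - 8) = (x - 2)*(x - 1)*(x + 2)*(x + 4)*(x^2 + x - 2) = (x - 2)*(x - 1)*(x + 2)^2*(x + 4)*(x - 1)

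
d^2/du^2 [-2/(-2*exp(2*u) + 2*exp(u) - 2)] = ((1 - 4*exp(u))*(exp(2*u) - exp(u) + 1) + 2*(2*exp(u) - 1)^2*exp(u))*exp(u)/(exp(2*u) - exp(u) + 1)^3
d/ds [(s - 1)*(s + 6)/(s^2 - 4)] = (-5*s^2 + 4*s - 20)/(s^4 - 8*s^2 + 16)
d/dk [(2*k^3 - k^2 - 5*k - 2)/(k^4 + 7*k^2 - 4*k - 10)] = ((6*k^2 - 2*k - 5)*(k^4 + 7*k^2 - 4*k - 10) + 2*(2*k^3 + 7*k - 2)*(-2*k^3 + k^2 + 5*k + 2))/(k^4 + 7*k^2 - 4*k - 10)^2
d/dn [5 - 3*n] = -3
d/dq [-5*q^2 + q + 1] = 1 - 10*q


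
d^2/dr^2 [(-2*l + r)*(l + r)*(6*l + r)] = 10*l + 6*r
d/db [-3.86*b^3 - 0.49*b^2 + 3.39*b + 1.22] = -11.58*b^2 - 0.98*b + 3.39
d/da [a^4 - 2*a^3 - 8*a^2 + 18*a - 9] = 4*a^3 - 6*a^2 - 16*a + 18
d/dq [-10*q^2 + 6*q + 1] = 6 - 20*q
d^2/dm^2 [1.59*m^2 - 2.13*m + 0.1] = 3.18000000000000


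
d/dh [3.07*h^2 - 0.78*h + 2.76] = 6.14*h - 0.78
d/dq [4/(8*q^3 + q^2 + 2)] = 8*q*(-12*q - 1)/(8*q^3 + q^2 + 2)^2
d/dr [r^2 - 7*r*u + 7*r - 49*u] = 2*r - 7*u + 7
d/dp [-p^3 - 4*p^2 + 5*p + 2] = -3*p^2 - 8*p + 5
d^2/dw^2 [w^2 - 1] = 2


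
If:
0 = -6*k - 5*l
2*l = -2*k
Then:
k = 0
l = 0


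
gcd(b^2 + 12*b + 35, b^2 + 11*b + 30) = b + 5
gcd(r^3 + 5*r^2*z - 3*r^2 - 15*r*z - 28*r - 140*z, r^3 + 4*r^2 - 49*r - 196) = r^2 - 3*r - 28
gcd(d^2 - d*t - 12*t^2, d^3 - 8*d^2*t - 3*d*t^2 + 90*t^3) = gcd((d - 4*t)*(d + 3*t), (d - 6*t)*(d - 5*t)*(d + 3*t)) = d + 3*t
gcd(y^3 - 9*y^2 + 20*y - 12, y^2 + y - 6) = y - 2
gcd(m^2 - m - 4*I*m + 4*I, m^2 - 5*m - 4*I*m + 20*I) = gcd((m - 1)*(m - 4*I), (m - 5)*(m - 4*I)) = m - 4*I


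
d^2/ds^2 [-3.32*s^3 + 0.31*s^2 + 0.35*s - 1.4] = 0.62 - 19.92*s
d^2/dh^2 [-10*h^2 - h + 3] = -20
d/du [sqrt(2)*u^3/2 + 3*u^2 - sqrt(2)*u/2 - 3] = 3*sqrt(2)*u^2/2 + 6*u - sqrt(2)/2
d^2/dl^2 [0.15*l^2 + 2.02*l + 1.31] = 0.300000000000000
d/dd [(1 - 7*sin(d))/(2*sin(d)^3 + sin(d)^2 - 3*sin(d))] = (28*sin(d)^3 + sin(d)^2 - 2*sin(d) + 3)*cos(d)/((sin(d) - 1)^2*(2*sin(d) + 3)^2*sin(d)^2)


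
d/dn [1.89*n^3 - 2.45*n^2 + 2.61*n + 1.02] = 5.67*n^2 - 4.9*n + 2.61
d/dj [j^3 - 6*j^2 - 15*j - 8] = 3*j^2 - 12*j - 15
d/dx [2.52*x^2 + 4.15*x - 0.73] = 5.04*x + 4.15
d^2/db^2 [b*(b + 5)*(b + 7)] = 6*b + 24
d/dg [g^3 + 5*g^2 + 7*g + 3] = 3*g^2 + 10*g + 7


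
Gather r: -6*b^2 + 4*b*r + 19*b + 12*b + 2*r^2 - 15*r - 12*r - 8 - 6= -6*b^2 + 31*b + 2*r^2 + r*(4*b - 27) - 14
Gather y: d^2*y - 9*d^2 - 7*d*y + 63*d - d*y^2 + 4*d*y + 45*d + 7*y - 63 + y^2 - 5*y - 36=-9*d^2 + 108*d + y^2*(1 - d) + y*(d^2 - 3*d + 2) - 99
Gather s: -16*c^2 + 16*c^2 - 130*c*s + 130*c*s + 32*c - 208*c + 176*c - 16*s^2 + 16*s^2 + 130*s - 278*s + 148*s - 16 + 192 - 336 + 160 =0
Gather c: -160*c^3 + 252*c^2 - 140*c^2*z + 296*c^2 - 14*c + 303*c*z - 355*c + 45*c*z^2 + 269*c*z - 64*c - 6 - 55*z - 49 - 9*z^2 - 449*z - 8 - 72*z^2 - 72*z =-160*c^3 + c^2*(548 - 140*z) + c*(45*z^2 + 572*z - 433) - 81*z^2 - 576*z - 63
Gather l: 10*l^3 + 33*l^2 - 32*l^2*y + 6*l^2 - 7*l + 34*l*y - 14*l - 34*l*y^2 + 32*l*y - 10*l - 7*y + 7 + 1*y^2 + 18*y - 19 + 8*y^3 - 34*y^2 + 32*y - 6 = 10*l^3 + l^2*(39 - 32*y) + l*(-34*y^2 + 66*y - 31) + 8*y^3 - 33*y^2 + 43*y - 18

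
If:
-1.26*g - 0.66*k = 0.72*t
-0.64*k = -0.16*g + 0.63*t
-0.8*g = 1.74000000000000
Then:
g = -2.18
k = -43.94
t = 44.08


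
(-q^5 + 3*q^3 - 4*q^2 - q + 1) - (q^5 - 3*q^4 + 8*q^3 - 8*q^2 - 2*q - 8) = -2*q^5 + 3*q^4 - 5*q^3 + 4*q^2 + q + 9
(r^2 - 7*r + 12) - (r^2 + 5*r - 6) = 18 - 12*r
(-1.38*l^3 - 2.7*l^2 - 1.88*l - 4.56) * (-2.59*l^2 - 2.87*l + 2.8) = 3.5742*l^5 + 10.9536*l^4 + 8.7542*l^3 + 9.646*l^2 + 7.8232*l - 12.768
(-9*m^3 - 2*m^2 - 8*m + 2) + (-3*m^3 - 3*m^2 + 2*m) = -12*m^3 - 5*m^2 - 6*m + 2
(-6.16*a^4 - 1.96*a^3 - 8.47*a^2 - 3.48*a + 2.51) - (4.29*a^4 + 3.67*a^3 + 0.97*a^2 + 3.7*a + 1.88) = -10.45*a^4 - 5.63*a^3 - 9.44*a^2 - 7.18*a + 0.63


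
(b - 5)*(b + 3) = b^2 - 2*b - 15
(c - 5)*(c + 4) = c^2 - c - 20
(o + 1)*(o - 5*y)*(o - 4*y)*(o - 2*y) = o^4 - 11*o^3*y + o^3 + 38*o^2*y^2 - 11*o^2*y - 40*o*y^3 + 38*o*y^2 - 40*y^3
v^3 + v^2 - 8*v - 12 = (v - 3)*(v + 2)^2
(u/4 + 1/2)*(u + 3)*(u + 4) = u^3/4 + 9*u^2/4 + 13*u/2 + 6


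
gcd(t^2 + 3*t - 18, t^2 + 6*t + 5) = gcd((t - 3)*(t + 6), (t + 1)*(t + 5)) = 1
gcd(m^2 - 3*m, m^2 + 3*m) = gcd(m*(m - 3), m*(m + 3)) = m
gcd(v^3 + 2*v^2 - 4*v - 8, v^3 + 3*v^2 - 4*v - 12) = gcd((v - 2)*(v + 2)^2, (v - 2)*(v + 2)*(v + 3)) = v^2 - 4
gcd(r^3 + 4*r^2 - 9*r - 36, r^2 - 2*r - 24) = r + 4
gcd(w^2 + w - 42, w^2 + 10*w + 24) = 1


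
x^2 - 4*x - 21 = (x - 7)*(x + 3)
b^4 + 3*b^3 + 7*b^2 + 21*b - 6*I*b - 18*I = (b + 3)*(b - 2*I)*(b - I)*(b + 3*I)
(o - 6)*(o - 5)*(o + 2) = o^3 - 9*o^2 + 8*o + 60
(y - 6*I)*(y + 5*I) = y^2 - I*y + 30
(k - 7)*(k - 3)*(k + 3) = k^3 - 7*k^2 - 9*k + 63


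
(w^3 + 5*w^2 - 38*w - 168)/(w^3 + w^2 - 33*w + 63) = (w^2 - 2*w - 24)/(w^2 - 6*w + 9)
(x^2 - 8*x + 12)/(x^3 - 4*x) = (x - 6)/(x*(x + 2))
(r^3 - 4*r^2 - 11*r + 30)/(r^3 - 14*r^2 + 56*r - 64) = (r^2 - 2*r - 15)/(r^2 - 12*r + 32)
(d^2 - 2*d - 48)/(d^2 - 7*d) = (d^2 - 2*d - 48)/(d*(d - 7))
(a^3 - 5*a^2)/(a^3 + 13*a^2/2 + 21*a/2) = 2*a*(a - 5)/(2*a^2 + 13*a + 21)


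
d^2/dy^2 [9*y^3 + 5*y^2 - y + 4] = 54*y + 10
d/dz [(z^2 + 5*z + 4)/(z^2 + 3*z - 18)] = 2*(-z^2 - 22*z - 51)/(z^4 + 6*z^3 - 27*z^2 - 108*z + 324)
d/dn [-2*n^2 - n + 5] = -4*n - 1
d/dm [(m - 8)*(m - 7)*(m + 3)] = 3*m^2 - 24*m + 11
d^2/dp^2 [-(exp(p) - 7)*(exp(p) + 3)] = 4*(1 - exp(p))*exp(p)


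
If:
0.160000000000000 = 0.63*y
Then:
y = 0.25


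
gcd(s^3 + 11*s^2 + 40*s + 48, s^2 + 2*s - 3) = s + 3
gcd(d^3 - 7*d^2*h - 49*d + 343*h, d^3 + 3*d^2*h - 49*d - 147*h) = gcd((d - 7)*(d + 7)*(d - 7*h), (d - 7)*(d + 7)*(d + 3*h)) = d^2 - 49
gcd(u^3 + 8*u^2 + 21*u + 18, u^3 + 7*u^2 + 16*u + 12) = u^2 + 5*u + 6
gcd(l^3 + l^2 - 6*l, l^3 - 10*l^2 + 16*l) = l^2 - 2*l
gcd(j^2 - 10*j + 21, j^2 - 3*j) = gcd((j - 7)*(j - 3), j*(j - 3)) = j - 3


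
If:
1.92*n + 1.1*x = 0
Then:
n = -0.572916666666667*x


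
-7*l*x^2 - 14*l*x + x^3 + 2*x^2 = x*(-7*l + x)*(x + 2)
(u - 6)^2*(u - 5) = u^3 - 17*u^2 + 96*u - 180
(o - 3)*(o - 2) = o^2 - 5*o + 6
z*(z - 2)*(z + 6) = z^3 + 4*z^2 - 12*z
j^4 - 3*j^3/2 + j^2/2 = j^2*(j - 1)*(j - 1/2)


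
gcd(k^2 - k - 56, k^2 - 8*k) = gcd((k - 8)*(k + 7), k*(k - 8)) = k - 8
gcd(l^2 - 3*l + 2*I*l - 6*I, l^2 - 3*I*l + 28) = 1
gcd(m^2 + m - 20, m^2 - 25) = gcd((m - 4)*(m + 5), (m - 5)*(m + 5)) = m + 5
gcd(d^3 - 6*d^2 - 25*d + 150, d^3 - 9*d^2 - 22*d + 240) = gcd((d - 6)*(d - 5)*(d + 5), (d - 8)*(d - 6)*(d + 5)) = d^2 - d - 30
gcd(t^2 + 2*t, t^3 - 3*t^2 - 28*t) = t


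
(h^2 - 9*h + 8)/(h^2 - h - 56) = (h - 1)/(h + 7)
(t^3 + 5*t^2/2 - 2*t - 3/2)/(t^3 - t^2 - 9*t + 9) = (t + 1/2)/(t - 3)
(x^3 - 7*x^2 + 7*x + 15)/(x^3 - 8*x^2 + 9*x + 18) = (x - 5)/(x - 6)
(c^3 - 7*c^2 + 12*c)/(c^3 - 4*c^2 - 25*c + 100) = c*(c - 3)/(c^2 - 25)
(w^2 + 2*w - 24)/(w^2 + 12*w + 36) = (w - 4)/(w + 6)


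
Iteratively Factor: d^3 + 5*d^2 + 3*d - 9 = (d + 3)*(d^2 + 2*d - 3) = (d + 3)^2*(d - 1)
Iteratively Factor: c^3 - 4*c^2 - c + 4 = (c - 1)*(c^2 - 3*c - 4) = (c - 1)*(c + 1)*(c - 4)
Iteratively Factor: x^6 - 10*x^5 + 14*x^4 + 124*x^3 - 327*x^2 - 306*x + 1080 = (x - 4)*(x^5 - 6*x^4 - 10*x^3 + 84*x^2 + 9*x - 270) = (x - 5)*(x - 4)*(x^4 - x^3 - 15*x^2 + 9*x + 54) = (x - 5)*(x - 4)*(x + 3)*(x^3 - 4*x^2 - 3*x + 18) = (x - 5)*(x - 4)*(x - 3)*(x + 3)*(x^2 - x - 6) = (x - 5)*(x - 4)*(x - 3)*(x + 2)*(x + 3)*(x - 3)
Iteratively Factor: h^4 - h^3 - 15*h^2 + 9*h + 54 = (h - 3)*(h^3 + 2*h^2 - 9*h - 18) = (h - 3)^2*(h^2 + 5*h + 6) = (h - 3)^2*(h + 3)*(h + 2)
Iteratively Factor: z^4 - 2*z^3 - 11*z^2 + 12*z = (z + 3)*(z^3 - 5*z^2 + 4*z) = (z - 1)*(z + 3)*(z^2 - 4*z) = (z - 4)*(z - 1)*(z + 3)*(z)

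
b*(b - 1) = b^2 - b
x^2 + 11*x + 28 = (x + 4)*(x + 7)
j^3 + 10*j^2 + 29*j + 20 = (j + 1)*(j + 4)*(j + 5)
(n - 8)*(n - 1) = n^2 - 9*n + 8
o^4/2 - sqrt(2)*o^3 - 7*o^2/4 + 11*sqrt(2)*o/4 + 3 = (o/2 + sqrt(2)/2)*(o - 2*sqrt(2))*(o - 3*sqrt(2)/2)*(o + sqrt(2)/2)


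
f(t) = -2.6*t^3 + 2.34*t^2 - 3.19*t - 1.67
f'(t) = -7.8*t^2 + 4.68*t - 3.19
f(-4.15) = 237.70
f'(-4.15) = -156.95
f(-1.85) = 28.70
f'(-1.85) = -38.54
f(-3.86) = 195.04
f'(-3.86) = -137.47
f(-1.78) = 26.09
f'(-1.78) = -36.23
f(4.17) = -162.81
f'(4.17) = -119.31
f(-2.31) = 50.23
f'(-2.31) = -55.62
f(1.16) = -6.28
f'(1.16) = -8.26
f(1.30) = -7.57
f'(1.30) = -10.29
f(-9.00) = 2111.98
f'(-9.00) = -677.11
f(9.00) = -1736.24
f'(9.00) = -592.87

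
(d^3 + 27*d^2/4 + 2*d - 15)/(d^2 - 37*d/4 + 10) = (d^2 + 8*d + 12)/(d - 8)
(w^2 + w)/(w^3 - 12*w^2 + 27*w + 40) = w/(w^2 - 13*w + 40)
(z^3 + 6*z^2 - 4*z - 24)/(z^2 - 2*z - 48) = (z^2 - 4)/(z - 8)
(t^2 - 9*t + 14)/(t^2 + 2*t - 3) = (t^2 - 9*t + 14)/(t^2 + 2*t - 3)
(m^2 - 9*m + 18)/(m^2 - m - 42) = (-m^2 + 9*m - 18)/(-m^2 + m + 42)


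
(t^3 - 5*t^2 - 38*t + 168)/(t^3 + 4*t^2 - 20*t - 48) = (t - 7)/(t + 2)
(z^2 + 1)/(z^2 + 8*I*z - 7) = (z - I)/(z + 7*I)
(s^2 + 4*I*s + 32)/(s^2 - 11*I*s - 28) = (s + 8*I)/(s - 7*I)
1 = 1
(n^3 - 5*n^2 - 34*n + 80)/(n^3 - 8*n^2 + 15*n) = (n^3 - 5*n^2 - 34*n + 80)/(n*(n^2 - 8*n + 15))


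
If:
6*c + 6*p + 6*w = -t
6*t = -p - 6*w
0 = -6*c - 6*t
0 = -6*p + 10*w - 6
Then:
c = 90/403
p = -198/403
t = -90/403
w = 123/403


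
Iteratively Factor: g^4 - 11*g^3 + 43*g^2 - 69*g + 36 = (g - 3)*(g^3 - 8*g^2 + 19*g - 12) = (g - 3)*(g - 1)*(g^2 - 7*g + 12) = (g - 4)*(g - 3)*(g - 1)*(g - 3)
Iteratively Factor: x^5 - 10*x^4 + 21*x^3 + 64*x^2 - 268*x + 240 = (x - 2)*(x^4 - 8*x^3 + 5*x^2 + 74*x - 120) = (x - 2)^2*(x^3 - 6*x^2 - 7*x + 60) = (x - 4)*(x - 2)^2*(x^2 - 2*x - 15) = (x - 5)*(x - 4)*(x - 2)^2*(x + 3)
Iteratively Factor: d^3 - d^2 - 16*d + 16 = (d - 1)*(d^2 - 16) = (d - 1)*(d + 4)*(d - 4)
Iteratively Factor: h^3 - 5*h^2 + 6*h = (h - 2)*(h^2 - 3*h) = (h - 3)*(h - 2)*(h)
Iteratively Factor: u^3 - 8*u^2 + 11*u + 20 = (u + 1)*(u^2 - 9*u + 20) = (u - 5)*(u + 1)*(u - 4)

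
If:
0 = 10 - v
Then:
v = 10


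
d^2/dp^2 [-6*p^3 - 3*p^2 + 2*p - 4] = -36*p - 6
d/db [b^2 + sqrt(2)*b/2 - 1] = 2*b + sqrt(2)/2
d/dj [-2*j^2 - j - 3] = -4*j - 1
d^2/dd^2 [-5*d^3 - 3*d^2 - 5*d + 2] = -30*d - 6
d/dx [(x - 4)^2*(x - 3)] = (x - 4)*(3*x - 10)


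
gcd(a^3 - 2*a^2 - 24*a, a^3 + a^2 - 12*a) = a^2 + 4*a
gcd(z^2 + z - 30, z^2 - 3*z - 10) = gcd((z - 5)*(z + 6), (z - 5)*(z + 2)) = z - 5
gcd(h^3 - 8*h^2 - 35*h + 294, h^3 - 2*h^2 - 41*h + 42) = h^2 - h - 42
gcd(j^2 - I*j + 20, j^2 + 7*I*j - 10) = 1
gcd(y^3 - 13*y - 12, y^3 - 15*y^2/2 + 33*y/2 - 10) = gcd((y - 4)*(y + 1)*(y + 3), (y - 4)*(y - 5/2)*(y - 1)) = y - 4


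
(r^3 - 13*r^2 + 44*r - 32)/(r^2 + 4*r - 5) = (r^2 - 12*r + 32)/(r + 5)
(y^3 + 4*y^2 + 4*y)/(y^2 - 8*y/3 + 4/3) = 3*y*(y^2 + 4*y + 4)/(3*y^2 - 8*y + 4)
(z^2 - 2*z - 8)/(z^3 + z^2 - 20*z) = (z + 2)/(z*(z + 5))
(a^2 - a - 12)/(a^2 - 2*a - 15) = (a - 4)/(a - 5)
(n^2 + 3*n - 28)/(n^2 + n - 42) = (n - 4)/(n - 6)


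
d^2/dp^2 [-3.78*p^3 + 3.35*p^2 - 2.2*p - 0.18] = 6.7 - 22.68*p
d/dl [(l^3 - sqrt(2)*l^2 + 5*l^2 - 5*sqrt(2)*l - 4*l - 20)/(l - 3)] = (2*l^3 - 4*l^2 - sqrt(2)*l^2 - 30*l + 6*sqrt(2)*l + 15*sqrt(2) + 32)/(l^2 - 6*l + 9)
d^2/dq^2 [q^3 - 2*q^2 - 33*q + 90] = 6*q - 4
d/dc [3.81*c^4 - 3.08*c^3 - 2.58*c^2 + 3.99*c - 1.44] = 15.24*c^3 - 9.24*c^2 - 5.16*c + 3.99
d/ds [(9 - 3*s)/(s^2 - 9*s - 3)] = 3*(s^2 - 6*s + 30)/(s^4 - 18*s^3 + 75*s^2 + 54*s + 9)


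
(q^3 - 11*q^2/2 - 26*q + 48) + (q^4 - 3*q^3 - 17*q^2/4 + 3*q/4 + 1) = q^4 - 2*q^3 - 39*q^2/4 - 101*q/4 + 49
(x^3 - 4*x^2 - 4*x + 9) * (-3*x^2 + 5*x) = -3*x^5 + 17*x^4 - 8*x^3 - 47*x^2 + 45*x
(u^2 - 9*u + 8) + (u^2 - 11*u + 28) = 2*u^2 - 20*u + 36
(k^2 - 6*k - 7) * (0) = 0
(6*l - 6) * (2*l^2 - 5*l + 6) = 12*l^3 - 42*l^2 + 66*l - 36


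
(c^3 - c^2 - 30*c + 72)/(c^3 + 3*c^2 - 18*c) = (c - 4)/c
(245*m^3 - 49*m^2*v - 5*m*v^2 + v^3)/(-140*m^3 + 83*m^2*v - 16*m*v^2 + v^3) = (7*m + v)/(-4*m + v)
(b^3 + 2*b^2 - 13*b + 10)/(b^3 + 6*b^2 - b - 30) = (b - 1)/(b + 3)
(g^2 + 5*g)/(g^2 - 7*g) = (g + 5)/(g - 7)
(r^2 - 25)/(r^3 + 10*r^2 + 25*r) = (r - 5)/(r*(r + 5))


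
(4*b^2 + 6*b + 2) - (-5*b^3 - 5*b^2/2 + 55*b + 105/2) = 5*b^3 + 13*b^2/2 - 49*b - 101/2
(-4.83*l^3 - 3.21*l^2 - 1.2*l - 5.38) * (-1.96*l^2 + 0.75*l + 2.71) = 9.4668*l^5 + 2.6691*l^4 - 13.1448*l^3 + 0.9457*l^2 - 7.287*l - 14.5798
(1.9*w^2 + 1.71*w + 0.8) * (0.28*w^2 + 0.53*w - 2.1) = 0.532*w^4 + 1.4858*w^3 - 2.8597*w^2 - 3.167*w - 1.68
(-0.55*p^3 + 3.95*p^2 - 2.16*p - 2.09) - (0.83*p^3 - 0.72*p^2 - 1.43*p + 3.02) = -1.38*p^3 + 4.67*p^2 - 0.73*p - 5.11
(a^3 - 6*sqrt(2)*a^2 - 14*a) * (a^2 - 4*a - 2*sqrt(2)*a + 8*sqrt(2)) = a^5 - 8*sqrt(2)*a^4 - 4*a^4 + 10*a^3 + 32*sqrt(2)*a^3 - 40*a^2 + 28*sqrt(2)*a^2 - 112*sqrt(2)*a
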